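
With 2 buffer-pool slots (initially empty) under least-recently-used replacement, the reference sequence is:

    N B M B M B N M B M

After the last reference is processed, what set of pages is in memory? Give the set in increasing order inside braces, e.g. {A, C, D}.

{B, M}

N: fault, frames {N}
B: fault, frames {N,B}
M: fault, evict N, frames {B,M}
B: hit
M: hit
B: hit
N: fault, evict M, frames {B,N}
M: fault, evict B, frames {N,M}
B: fault, evict N, frames {M,B}
M: hit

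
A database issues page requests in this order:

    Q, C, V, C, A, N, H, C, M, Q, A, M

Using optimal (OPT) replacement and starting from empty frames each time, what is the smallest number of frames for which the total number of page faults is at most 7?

f=1: 12 faults
f=2: 9 faults
f=3: 8 faults
f=4: 7 faults
f=5: 7 faults
f=6: 7 faults
f=7: 7 faults
Smallest f with faults ≤ 7 is 4.

4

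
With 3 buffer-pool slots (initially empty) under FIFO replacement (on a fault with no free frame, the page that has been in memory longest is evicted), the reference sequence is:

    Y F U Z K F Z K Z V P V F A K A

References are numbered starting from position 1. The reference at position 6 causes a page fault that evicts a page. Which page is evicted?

U

pos 1: Y -> fault, frames [Y]
pos 2: F -> fault, frames [Y, F]
pos 3: U -> fault, frames [Y, F, U]
pos 4: Z -> fault, evict Y, frames [F, U, Z]
pos 5: K -> fault, evict F, frames [U, Z, K]
pos 6: F -> fault, evict U, frames [Z, K, F]
At position 6, page U is evicted.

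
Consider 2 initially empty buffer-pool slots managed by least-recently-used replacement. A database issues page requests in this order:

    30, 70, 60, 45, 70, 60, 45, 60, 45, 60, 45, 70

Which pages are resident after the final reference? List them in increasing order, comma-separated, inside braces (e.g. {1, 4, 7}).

{45, 70}

30 -> fault, frames {30}
70 -> fault, frames {30,70}
60 -> fault, evict 30, frames {70,60}
45 -> fault, evict 70, frames {60,45}
70 -> fault, evict 60, frames {45,70}
60 -> fault, evict 45, frames {70,60}
45 -> fault, evict 70, frames {60,45}
60 -> hit
45 -> hit
60 -> hit
45 -> hit
70 -> fault, evict 60, frames {45,70}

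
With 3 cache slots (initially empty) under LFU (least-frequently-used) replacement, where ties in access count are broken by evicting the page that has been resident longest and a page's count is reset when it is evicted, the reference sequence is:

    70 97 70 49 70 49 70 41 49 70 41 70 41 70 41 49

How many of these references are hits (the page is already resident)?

70: fault, frames (70)
97: fault, frames (70 97)
70: hit
49: fault, frames (70 97 49)
70: hit
49: hit
70: hit
41: fault, evict 97, frames (70 49 41)
49: hit
70: hit
41: hit
70: hit
41: hit
70: hit
41: hit
49: hit
Hits: 12.

12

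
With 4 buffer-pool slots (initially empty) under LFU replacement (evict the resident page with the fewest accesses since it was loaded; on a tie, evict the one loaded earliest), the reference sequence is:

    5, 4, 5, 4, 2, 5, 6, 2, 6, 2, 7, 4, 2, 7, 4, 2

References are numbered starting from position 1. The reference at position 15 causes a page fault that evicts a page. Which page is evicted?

pos 1: 5: miss, frames {5}
pos 2: 4: miss, frames {5,4}
pos 3: 5: hit
pos 4: 4: hit
pos 5: 2: miss, frames {5,4,2}
pos 6: 5: hit
pos 7: 6: miss, frames {5,4,2,6}
pos 8: 2: hit
pos 9: 6: hit
pos 10: 2: hit
pos 11: 7: miss, evict 4, frames {5,2,6,7}
pos 12: 4: miss, evict 7, frames {5,2,6,4}
pos 13: 2: hit
pos 14: 7: miss, evict 4, frames {5,2,6,7}
pos 15: 4: miss, evict 7, frames {5,2,6,4}
At position 15, page 7 is evicted.

7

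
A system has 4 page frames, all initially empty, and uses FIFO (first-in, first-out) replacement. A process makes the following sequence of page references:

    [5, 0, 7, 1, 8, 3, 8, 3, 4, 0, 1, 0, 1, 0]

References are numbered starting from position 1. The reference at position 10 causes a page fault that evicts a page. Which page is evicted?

pos 1: 5 -> fault, frames [5]
pos 2: 0 -> fault, frames [5, 0]
pos 3: 7 -> fault, frames [5, 0, 7]
pos 4: 1 -> fault, frames [5, 0, 7, 1]
pos 5: 8 -> fault, evict 5, frames [0, 7, 1, 8]
pos 6: 3 -> fault, evict 0, frames [7, 1, 8, 3]
pos 7: 8 -> hit
pos 8: 3 -> hit
pos 9: 4 -> fault, evict 7, frames [1, 8, 3, 4]
pos 10: 0 -> fault, evict 1, frames [8, 3, 4, 0]
At position 10, page 1 is evicted.

1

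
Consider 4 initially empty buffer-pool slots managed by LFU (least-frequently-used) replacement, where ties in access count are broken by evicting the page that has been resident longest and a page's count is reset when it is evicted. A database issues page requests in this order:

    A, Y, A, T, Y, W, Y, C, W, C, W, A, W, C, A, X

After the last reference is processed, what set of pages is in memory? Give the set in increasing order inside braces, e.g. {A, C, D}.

{A, C, W, X}

A -> fault, frames (A)
Y -> fault, frames (A Y)
A -> hit
T -> fault, frames (A Y T)
Y -> hit
W -> fault, frames (A Y T W)
Y -> hit
C -> fault, evict T, frames (A Y W C)
W -> hit
C -> hit
W -> hit
A -> hit
W -> hit
C -> hit
A -> hit
X -> fault, evict Y, frames (A W C X)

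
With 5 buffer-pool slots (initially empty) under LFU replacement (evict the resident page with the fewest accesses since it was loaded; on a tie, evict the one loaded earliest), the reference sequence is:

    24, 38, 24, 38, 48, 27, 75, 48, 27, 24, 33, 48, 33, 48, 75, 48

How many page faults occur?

7

24: fault, frames {24}
38: fault, frames {24,38}
24: hit
38: hit
48: fault, frames {24,38,48}
27: fault, frames {24,38,48,27}
75: fault, frames {24,38,48,27,75}
48: hit
27: hit
24: hit
33: fault, evict 75, frames {24,38,48,27,33}
48: hit
33: hit
48: hit
75: fault, evict 38, frames {24,48,27,33,75}
48: hit
Page faults: 7.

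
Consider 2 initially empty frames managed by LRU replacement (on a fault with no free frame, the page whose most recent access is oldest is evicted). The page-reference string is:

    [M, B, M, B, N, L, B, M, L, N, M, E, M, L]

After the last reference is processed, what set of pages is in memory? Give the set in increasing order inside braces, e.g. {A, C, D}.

M → miss, frames {M}
B → miss, frames {M,B}
M → hit
B → hit
N → miss, evict M, frames {B,N}
L → miss, evict B, frames {N,L}
B → miss, evict N, frames {L,B}
M → miss, evict L, frames {B,M}
L → miss, evict B, frames {M,L}
N → miss, evict M, frames {L,N}
M → miss, evict L, frames {N,M}
E → miss, evict N, frames {M,E}
M → hit
L → miss, evict E, frames {M,L}

{L, M}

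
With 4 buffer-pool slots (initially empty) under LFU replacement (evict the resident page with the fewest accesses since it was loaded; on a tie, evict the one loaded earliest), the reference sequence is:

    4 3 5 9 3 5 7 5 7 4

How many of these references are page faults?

6

4 → miss, frames [4]
3 → miss, frames [4, 3]
5 → miss, frames [4, 3, 5]
9 → miss, frames [4, 3, 5, 9]
3 → hit
5 → hit
7 → miss, evict 4, frames [3, 5, 9, 7]
5 → hit
7 → hit
4 → miss, evict 9, frames [3, 5, 7, 4]
Page faults: 6.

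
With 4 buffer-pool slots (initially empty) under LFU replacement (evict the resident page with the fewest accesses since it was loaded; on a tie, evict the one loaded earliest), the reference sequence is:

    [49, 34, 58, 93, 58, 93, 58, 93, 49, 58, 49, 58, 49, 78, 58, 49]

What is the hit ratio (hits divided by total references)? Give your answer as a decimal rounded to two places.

49 → fault, frames [49]
34 → fault, frames [49, 34]
58 → fault, frames [49, 34, 58]
93 → fault, frames [49, 34, 58, 93]
58 → hit
93 → hit
58 → hit
93 → hit
49 → hit
58 → hit
49 → hit
58 → hit
49 → hit
78 → fault, evict 34, frames [49, 58, 93, 78]
58 → hit
49 → hit
Hits: 11 of 16 references → 11/16 = 0.6875.

0.69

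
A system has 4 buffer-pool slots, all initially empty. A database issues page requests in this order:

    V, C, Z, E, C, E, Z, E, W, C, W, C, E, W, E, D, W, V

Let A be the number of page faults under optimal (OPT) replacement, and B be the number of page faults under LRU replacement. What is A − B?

-1

Under OPT: F F F F . . . . F . . . . . . F . . → 6 faults.
Under LRU: F F F F . . . . F . . . . . . F . F → 7 faults.
A − B = 6 − 7 = -1.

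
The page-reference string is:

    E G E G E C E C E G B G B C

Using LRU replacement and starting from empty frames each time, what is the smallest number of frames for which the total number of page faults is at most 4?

f=1: 14 faults
f=2: 6 faults
f=3: 5 faults
f=4: 4 faults
Smallest f with faults ≤ 4 is 4.

4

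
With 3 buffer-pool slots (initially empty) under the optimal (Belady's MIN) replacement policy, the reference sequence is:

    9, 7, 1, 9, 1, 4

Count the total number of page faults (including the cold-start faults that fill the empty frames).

4

9 → fault, frames {9}
7 → fault, frames {9,7}
1 → fault, frames {9,7,1}
9 → hit
1 → hit
4 → fault, evict 1, frames {9,7,4}
Page faults: 4.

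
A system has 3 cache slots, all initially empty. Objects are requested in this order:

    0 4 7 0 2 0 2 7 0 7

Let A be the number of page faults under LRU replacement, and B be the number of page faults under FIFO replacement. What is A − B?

Under LRU: F F F . F . . . . . → 4 faults.
Under FIFO: F F F . F F . . . . → 5 faults.
A − B = 4 − 5 = -1.

-1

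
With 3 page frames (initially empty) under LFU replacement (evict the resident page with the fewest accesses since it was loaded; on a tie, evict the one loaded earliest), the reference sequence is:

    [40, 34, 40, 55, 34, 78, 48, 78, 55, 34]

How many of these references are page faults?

40 -> miss, frames (40)
34 -> miss, frames (40 34)
40 -> hit
55 -> miss, frames (40 34 55)
34 -> hit
78 -> miss, evict 55, frames (40 34 78)
48 -> miss, evict 78, frames (40 34 48)
78 -> miss, evict 48, frames (40 34 78)
55 -> miss, evict 78, frames (40 34 55)
34 -> hit
Page faults: 7.

7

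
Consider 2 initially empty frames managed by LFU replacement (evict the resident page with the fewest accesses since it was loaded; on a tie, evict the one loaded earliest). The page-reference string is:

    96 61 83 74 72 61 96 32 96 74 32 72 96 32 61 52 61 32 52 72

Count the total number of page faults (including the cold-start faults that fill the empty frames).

96 → miss, frames (96)
61 → miss, frames (96 61)
83 → miss, evict 96, frames (61 83)
74 → miss, evict 61, frames (83 74)
72 → miss, evict 83, frames (74 72)
61 → miss, evict 74, frames (72 61)
96 → miss, evict 72, frames (61 96)
32 → miss, evict 61, frames (96 32)
96 → hit
74 → miss, evict 32, frames (96 74)
32 → miss, evict 74, frames (96 32)
72 → miss, evict 32, frames (96 72)
96 → hit
32 → miss, evict 72, frames (96 32)
61 → miss, evict 32, frames (96 61)
52 → miss, evict 61, frames (96 52)
61 → miss, evict 52, frames (96 61)
32 → miss, evict 61, frames (96 32)
52 → miss, evict 32, frames (96 52)
72 → miss, evict 52, frames (96 72)
Page faults: 18.

18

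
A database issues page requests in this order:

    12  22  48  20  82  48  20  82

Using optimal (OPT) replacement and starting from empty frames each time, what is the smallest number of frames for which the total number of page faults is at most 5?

3

f=1: 8 faults
f=2: 6 faults
f=3: 5 faults
f=4: 5 faults
f=5: 5 faults
Smallest f with faults ≤ 5 is 3.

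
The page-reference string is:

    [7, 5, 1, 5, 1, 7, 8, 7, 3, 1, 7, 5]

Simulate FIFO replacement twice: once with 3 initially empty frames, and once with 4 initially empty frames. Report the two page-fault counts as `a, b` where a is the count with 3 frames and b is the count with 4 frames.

8, 7

3 frames: F F F . . . F F F F . F → 8 faults.
4 frames: F F F . . . F . F . F F → 7 faults.
7 < 8: adding a frame reduced faults, as is typical.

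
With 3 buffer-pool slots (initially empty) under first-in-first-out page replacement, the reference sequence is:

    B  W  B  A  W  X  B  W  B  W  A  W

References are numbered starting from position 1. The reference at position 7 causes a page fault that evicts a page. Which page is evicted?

W

pos 1: B → fault, frames [B]
pos 2: W → fault, frames [B, W]
pos 3: B → hit
pos 4: A → fault, frames [B, W, A]
pos 5: W → hit
pos 6: X → fault, evict B, frames [W, A, X]
pos 7: B → fault, evict W, frames [A, X, B]
At position 7, page W is evicted.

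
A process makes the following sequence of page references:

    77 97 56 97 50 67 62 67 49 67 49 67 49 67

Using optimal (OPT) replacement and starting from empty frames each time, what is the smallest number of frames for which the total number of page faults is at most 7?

f=1: 14 faults
f=2: 7 faults
f=3: 7 faults
f=4: 7 faults
f=5: 7 faults
f=6: 7 faults
f=7: 7 faults
Smallest f with faults ≤ 7 is 2.

2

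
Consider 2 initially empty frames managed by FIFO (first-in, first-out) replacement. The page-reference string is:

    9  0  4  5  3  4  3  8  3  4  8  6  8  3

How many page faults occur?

12

9 → fault, frames [9]
0 → fault, frames [9, 0]
4 → fault, evict 9, frames [0, 4]
5 → fault, evict 0, frames [4, 5]
3 → fault, evict 4, frames [5, 3]
4 → fault, evict 5, frames [3, 4]
3 → hit
8 → fault, evict 3, frames [4, 8]
3 → fault, evict 4, frames [8, 3]
4 → fault, evict 8, frames [3, 4]
8 → fault, evict 3, frames [4, 8]
6 → fault, evict 4, frames [8, 6]
8 → hit
3 → fault, evict 8, frames [6, 3]
Page faults: 12.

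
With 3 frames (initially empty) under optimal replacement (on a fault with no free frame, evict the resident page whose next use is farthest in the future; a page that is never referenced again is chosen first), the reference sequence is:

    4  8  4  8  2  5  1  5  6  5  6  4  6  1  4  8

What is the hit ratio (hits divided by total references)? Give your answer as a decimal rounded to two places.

0.50

4: miss, frames [4]
8: miss, frames [4, 8]
4: hit
8: hit
2: miss, frames [4, 8, 2]
5: miss, evict 2, frames [4, 8, 5]
1: miss, evict 8, frames [4, 5, 1]
5: hit
6: miss, evict 1, frames [4, 5, 6]
5: hit
6: hit
4: hit
6: hit
1: miss, evict 6, frames [4, 5, 1]
4: hit
8: miss, evict 1, frames [4, 5, 8]
Hits: 8 of 16 references → 8/16 = 0.5000.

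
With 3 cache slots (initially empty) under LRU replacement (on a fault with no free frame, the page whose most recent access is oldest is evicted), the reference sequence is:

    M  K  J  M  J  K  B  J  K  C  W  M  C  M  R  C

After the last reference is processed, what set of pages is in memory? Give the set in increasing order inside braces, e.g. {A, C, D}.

M: fault, frames [M]
K: fault, frames [M, K]
J: fault, frames [M, K, J]
M: hit
J: hit
K: hit
B: fault, evict M, frames [J, K, B]
J: hit
K: hit
C: fault, evict B, frames [J, K, C]
W: fault, evict J, frames [K, C, W]
M: fault, evict K, frames [C, W, M]
C: hit
M: hit
R: fault, evict W, frames [C, M, R]
C: hit

{C, M, R}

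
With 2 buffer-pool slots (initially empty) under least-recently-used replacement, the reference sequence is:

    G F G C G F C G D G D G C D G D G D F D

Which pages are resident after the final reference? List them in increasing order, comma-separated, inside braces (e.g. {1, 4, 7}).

{D, F}

G → fault, frames (G)
F → fault, frames (G F)
G → hit
C → fault, evict F, frames (G C)
G → hit
F → fault, evict C, frames (G F)
C → fault, evict G, frames (F C)
G → fault, evict F, frames (C G)
D → fault, evict C, frames (G D)
G → hit
D → hit
G → hit
C → fault, evict D, frames (G C)
D → fault, evict G, frames (C D)
G → fault, evict C, frames (D G)
D → hit
G → hit
D → hit
F → fault, evict G, frames (D F)
D → hit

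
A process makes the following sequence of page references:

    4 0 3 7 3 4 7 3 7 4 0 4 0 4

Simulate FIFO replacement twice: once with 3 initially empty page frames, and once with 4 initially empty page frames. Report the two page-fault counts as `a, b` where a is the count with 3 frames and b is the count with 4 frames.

3 frames: F F F F . F . . . . F . . . → 6 faults.
4 frames: F F F F . . . . . . . . . . → 4 faults.
4 < 6: adding a frame reduced faults, as is typical.

6, 4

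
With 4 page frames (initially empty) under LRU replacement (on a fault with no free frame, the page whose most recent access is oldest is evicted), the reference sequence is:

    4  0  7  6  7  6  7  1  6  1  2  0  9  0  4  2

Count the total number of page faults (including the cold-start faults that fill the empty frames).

9

4 → fault, frames [4]
0 → fault, frames [4, 0]
7 → fault, frames [4, 0, 7]
6 → fault, frames [4, 0, 7, 6]
7 → hit
6 → hit
7 → hit
1 → fault, evict 4, frames [0, 6, 7, 1]
6 → hit
1 → hit
2 → fault, evict 0, frames [7, 6, 1, 2]
0 → fault, evict 7, frames [6, 1, 2, 0]
9 → fault, evict 6, frames [1, 2, 0, 9]
0 → hit
4 → fault, evict 1, frames [2, 9, 0, 4]
2 → hit
Page faults: 9.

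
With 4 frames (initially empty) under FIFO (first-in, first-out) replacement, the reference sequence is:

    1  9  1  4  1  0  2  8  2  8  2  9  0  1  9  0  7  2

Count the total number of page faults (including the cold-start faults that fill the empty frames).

1: miss, frames [1]
9: miss, frames [1, 9]
1: hit
4: miss, frames [1, 9, 4]
1: hit
0: miss, frames [1, 9, 4, 0]
2: miss, evict 1, frames [9, 4, 0, 2]
8: miss, evict 9, frames [4, 0, 2, 8]
2: hit
8: hit
2: hit
9: miss, evict 4, frames [0, 2, 8, 9]
0: hit
1: miss, evict 0, frames [2, 8, 9, 1]
9: hit
0: miss, evict 2, frames [8, 9, 1, 0]
7: miss, evict 8, frames [9, 1, 0, 7]
2: miss, evict 9, frames [1, 0, 7, 2]
Page faults: 11.

11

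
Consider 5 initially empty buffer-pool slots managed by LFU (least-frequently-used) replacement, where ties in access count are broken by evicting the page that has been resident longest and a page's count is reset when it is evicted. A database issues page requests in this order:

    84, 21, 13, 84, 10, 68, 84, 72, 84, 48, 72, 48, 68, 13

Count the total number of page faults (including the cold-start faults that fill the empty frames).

8

84 -> miss, frames [84]
21 -> miss, frames [84, 21]
13 -> miss, frames [84, 21, 13]
84 -> hit
10 -> miss, frames [84, 21, 13, 10]
68 -> miss, frames [84, 21, 13, 10, 68]
84 -> hit
72 -> miss, evict 21, frames [84, 13, 10, 68, 72]
84 -> hit
48 -> miss, evict 13, frames [84, 10, 68, 72, 48]
72 -> hit
48 -> hit
68 -> hit
13 -> miss, evict 10, frames [84, 68, 72, 48, 13]
Page faults: 8.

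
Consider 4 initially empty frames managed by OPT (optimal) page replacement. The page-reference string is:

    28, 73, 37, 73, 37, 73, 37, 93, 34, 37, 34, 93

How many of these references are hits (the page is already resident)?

28 → miss, frames (28)
73 → miss, frames (28 73)
37 → miss, frames (28 73 37)
73 → hit
37 → hit
73 → hit
37 → hit
93 → miss, frames (28 73 37 93)
34 → miss, evict 73, frames (28 37 93 34)
37 → hit
34 → hit
93 → hit
Hits: 7.

7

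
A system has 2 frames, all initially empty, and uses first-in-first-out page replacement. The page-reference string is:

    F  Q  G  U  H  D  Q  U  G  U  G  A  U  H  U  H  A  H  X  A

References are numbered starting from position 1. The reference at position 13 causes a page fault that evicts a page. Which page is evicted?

G

pos 1: F: miss, frames {F}
pos 2: Q: miss, frames {F,Q}
pos 3: G: miss, evict F, frames {Q,G}
pos 4: U: miss, evict Q, frames {G,U}
pos 5: H: miss, evict G, frames {U,H}
pos 6: D: miss, evict U, frames {H,D}
pos 7: Q: miss, evict H, frames {D,Q}
pos 8: U: miss, evict D, frames {Q,U}
pos 9: G: miss, evict Q, frames {U,G}
pos 10: U: hit
pos 11: G: hit
pos 12: A: miss, evict U, frames {G,A}
pos 13: U: miss, evict G, frames {A,U}
At position 13, page G is evicted.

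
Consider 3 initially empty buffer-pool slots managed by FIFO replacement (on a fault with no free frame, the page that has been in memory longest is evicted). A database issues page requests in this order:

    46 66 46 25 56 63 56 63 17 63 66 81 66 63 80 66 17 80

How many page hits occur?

46 → miss, frames {46}
66 → miss, frames {46,66}
46 → hit
25 → miss, frames {46,66,25}
56 → miss, evict 46, frames {66,25,56}
63 → miss, evict 66, frames {25,56,63}
56 → hit
63 → hit
17 → miss, evict 25, frames {56,63,17}
63 → hit
66 → miss, evict 56, frames {63,17,66}
81 → miss, evict 63, frames {17,66,81}
66 → hit
63 → miss, evict 17, frames {66,81,63}
80 → miss, evict 66, frames {81,63,80}
66 → miss, evict 81, frames {63,80,66}
17 → miss, evict 63, frames {80,66,17}
80 → hit
Hits: 6.

6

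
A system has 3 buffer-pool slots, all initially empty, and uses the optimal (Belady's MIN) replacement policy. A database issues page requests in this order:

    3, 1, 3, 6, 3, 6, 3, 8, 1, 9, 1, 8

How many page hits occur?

3: fault, frames {3}
1: fault, frames {3,1}
3: hit
6: fault, frames {3,1,6}
3: hit
6: hit
3: hit
8: fault, evict 6, frames {3,1,8}
1: hit
9: fault, evict 3, frames {1,8,9}
1: hit
8: hit
Hits: 7.

7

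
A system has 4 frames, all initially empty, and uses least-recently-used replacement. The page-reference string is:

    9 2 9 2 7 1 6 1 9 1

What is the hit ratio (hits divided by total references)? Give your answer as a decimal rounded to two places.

0.40

9 -> miss, frames {9}
2 -> miss, frames {9,2}
9 -> hit
2 -> hit
7 -> miss, frames {9,2,7}
1 -> miss, frames {9,2,7,1}
6 -> miss, evict 9, frames {2,7,1,6}
1 -> hit
9 -> miss, evict 2, frames {7,6,1,9}
1 -> hit
Hits: 4 of 10 references → 4/10 = 0.4000.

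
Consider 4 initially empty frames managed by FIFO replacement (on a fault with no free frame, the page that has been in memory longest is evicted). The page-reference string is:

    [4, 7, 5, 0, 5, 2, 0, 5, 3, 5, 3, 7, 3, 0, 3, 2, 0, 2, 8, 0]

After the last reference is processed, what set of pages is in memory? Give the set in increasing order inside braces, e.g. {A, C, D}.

{0, 3, 7, 8}

4: miss, frames {4}
7: miss, frames {4,7}
5: miss, frames {4,7,5}
0: miss, frames {4,7,5,0}
5: hit
2: miss, evict 4, frames {7,5,0,2}
0: hit
5: hit
3: miss, evict 7, frames {5,0,2,3}
5: hit
3: hit
7: miss, evict 5, frames {0,2,3,7}
3: hit
0: hit
3: hit
2: hit
0: hit
2: hit
8: miss, evict 0, frames {2,3,7,8}
0: miss, evict 2, frames {3,7,8,0}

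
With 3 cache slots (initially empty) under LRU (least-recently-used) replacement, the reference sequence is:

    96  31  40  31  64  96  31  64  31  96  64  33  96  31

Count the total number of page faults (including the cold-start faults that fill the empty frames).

96 → miss, frames {96}
31 → miss, frames {96,31}
40 → miss, frames {96,31,40}
31 → hit
64 → miss, evict 96, frames {40,31,64}
96 → miss, evict 40, frames {31,64,96}
31 → hit
64 → hit
31 → hit
96 → hit
64 → hit
33 → miss, evict 31, frames {96,64,33}
96 → hit
31 → miss, evict 64, frames {33,96,31}
Page faults: 7.

7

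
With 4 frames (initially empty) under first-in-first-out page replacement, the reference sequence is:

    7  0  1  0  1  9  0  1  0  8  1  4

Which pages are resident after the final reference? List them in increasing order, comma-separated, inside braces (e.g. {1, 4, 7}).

7: fault, frames [7]
0: fault, frames [7, 0]
1: fault, frames [7, 0, 1]
0: hit
1: hit
9: fault, frames [7, 0, 1, 9]
0: hit
1: hit
0: hit
8: fault, evict 7, frames [0, 1, 9, 8]
1: hit
4: fault, evict 0, frames [1, 9, 8, 4]

{1, 4, 8, 9}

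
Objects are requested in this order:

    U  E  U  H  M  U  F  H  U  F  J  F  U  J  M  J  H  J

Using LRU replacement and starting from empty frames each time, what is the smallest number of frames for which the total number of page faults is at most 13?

f=1: 18 faults
f=2: 14 faults
f=3: 9 faults
f=4: 8 faults
f=5: 6 faults
f=6: 6 faults
Smallest f with faults ≤ 13 is 3.

3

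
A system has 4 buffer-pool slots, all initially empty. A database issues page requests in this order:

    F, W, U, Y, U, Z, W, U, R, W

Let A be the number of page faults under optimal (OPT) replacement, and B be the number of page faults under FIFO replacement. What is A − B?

-1

Under OPT: F F F F . F . . F . → 6 faults.
Under FIFO: F F F F . F . . F F → 7 faults.
A − B = 6 − 7 = -1.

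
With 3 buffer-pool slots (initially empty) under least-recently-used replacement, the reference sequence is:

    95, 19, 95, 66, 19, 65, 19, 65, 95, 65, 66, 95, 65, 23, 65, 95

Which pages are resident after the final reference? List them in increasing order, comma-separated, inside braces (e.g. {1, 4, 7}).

95 → fault, frames {95}
19 → fault, frames {95,19}
95 → hit
66 → fault, frames {19,95,66}
19 → hit
65 → fault, evict 95, frames {66,19,65}
19 → hit
65 → hit
95 → fault, evict 66, frames {19,65,95}
65 → hit
66 → fault, evict 19, frames {95,65,66}
95 → hit
65 → hit
23 → fault, evict 66, frames {95,65,23}
65 → hit
95 → hit

{23, 65, 95}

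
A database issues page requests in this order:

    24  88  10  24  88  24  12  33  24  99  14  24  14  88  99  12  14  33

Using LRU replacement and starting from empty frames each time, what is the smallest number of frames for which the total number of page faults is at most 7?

6

f=1: 18 faults
f=2: 16 faults
f=3: 12 faults
f=4: 10 faults
f=5: 10 faults
f=6: 7 faults
f=7: 7 faults
Smallest f with faults ≤ 7 is 6.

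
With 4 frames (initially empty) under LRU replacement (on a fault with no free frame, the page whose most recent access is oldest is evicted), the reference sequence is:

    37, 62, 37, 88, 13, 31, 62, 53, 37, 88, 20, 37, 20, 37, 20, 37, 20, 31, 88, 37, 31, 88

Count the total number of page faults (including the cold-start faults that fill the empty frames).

11

37 → fault, frames [37]
62 → fault, frames [37, 62]
37 → hit
88 → fault, frames [62, 37, 88]
13 → fault, frames [62, 37, 88, 13]
31 → fault, evict 62, frames [37, 88, 13, 31]
62 → fault, evict 37, frames [88, 13, 31, 62]
53 → fault, evict 88, frames [13, 31, 62, 53]
37 → fault, evict 13, frames [31, 62, 53, 37]
88 → fault, evict 31, frames [62, 53, 37, 88]
20 → fault, evict 62, frames [53, 37, 88, 20]
37 → hit
20 → hit
37 → hit
20 → hit
37 → hit
20 → hit
31 → fault, evict 53, frames [88, 37, 20, 31]
88 → hit
37 → hit
31 → hit
88 → hit
Page faults: 11.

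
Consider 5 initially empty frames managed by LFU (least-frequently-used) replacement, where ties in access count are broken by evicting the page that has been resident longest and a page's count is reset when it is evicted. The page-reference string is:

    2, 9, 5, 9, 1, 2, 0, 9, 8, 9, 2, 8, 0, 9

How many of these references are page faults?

2 → fault, frames [2]
9 → fault, frames [2, 9]
5 → fault, frames [2, 9, 5]
9 → hit
1 → fault, frames [2, 9, 5, 1]
2 → hit
0 → fault, frames [2, 9, 5, 1, 0]
9 → hit
8 → fault, evict 5, frames [2, 9, 1, 0, 8]
9 → hit
2 → hit
8 → hit
0 → hit
9 → hit
Page faults: 6.

6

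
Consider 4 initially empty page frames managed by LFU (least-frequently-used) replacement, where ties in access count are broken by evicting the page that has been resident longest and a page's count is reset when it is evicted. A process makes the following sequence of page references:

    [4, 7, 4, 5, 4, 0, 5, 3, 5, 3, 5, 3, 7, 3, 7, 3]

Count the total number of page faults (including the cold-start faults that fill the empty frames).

4 → miss, frames [4]
7 → miss, frames [4, 7]
4 → hit
5 → miss, frames [4, 7, 5]
4 → hit
0 → miss, frames [4, 7, 5, 0]
5 → hit
3 → miss, evict 7, frames [4, 5, 0, 3]
5 → hit
3 → hit
5 → hit
3 → hit
7 → miss, evict 0, frames [4, 5, 3, 7]
3 → hit
7 → hit
3 → hit
Page faults: 6.

6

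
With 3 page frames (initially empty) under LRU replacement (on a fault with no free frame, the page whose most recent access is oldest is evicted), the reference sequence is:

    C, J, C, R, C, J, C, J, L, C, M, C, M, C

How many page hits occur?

C -> fault, frames (C)
J -> fault, frames (C J)
C -> hit
R -> fault, frames (J C R)
C -> hit
J -> hit
C -> hit
J -> hit
L -> fault, evict R, frames (C J L)
C -> hit
M -> fault, evict J, frames (L C M)
C -> hit
M -> hit
C -> hit
Hits: 9.

9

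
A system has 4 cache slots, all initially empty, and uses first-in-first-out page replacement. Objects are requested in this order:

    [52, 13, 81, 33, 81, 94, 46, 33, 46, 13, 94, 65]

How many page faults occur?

52 → miss, frames {52}
13 → miss, frames {52,13}
81 → miss, frames {52,13,81}
33 → miss, frames {52,13,81,33}
81 → hit
94 → miss, evict 52, frames {13,81,33,94}
46 → miss, evict 13, frames {81,33,94,46}
33 → hit
46 → hit
13 → miss, evict 81, frames {33,94,46,13}
94 → hit
65 → miss, evict 33, frames {94,46,13,65}
Page faults: 8.

8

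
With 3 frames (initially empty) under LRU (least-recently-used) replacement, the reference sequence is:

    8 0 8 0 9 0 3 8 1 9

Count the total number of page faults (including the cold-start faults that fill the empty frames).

7

8 -> fault, frames [8]
0 -> fault, frames [8, 0]
8 -> hit
0 -> hit
9 -> fault, frames [8, 0, 9]
0 -> hit
3 -> fault, evict 8, frames [9, 0, 3]
8 -> fault, evict 9, frames [0, 3, 8]
1 -> fault, evict 0, frames [3, 8, 1]
9 -> fault, evict 3, frames [8, 1, 9]
Page faults: 7.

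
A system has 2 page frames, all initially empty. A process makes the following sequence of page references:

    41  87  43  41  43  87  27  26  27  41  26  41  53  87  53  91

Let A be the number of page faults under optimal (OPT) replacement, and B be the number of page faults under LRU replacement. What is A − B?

-2

Under OPT: F F F . . F F F . F . . F F . F → 10 faults.
Under LRU: F F F F . F F F . F F . F F . F → 12 faults.
A − B = 10 − 12 = -2.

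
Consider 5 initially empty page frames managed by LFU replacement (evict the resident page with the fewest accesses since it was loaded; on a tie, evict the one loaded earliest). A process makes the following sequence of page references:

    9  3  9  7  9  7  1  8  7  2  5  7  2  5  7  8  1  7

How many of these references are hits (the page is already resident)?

10

9: miss, frames (9)
3: miss, frames (9 3)
9: hit
7: miss, frames (9 3 7)
9: hit
7: hit
1: miss, frames (9 3 7 1)
8: miss, frames (9 3 7 1 8)
7: hit
2: miss, evict 3, frames (9 7 1 8 2)
5: miss, evict 1, frames (9 7 8 2 5)
7: hit
2: hit
5: hit
7: hit
8: hit
1: miss, evict 8, frames (9 7 2 5 1)
7: hit
Hits: 10.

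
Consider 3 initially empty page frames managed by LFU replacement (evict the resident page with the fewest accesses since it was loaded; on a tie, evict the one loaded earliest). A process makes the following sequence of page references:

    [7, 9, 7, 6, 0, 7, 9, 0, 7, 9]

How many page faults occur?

7 -> fault, frames [7]
9 -> fault, frames [7, 9]
7 -> hit
6 -> fault, frames [7, 9, 6]
0 -> fault, evict 9, frames [7, 6, 0]
7 -> hit
9 -> fault, evict 6, frames [7, 0, 9]
0 -> hit
7 -> hit
9 -> hit
Page faults: 5.

5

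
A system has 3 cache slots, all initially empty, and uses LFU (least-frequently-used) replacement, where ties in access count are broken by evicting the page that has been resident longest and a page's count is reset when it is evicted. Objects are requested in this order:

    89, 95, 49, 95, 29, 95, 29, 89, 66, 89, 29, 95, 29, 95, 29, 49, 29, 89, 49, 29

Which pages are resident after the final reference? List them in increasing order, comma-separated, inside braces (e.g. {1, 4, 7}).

{29, 49, 95}

89: fault, frames (89)
95: fault, frames (89 95)
49: fault, frames (89 95 49)
95: hit
29: fault, evict 89, frames (95 49 29)
95: hit
29: hit
89: fault, evict 49, frames (95 29 89)
66: fault, evict 89, frames (95 29 66)
89: fault, evict 66, frames (95 29 89)
29: hit
95: hit
29: hit
95: hit
29: hit
49: fault, evict 89, frames (95 29 49)
29: hit
89: fault, evict 49, frames (95 29 89)
49: fault, evict 89, frames (95 29 49)
29: hit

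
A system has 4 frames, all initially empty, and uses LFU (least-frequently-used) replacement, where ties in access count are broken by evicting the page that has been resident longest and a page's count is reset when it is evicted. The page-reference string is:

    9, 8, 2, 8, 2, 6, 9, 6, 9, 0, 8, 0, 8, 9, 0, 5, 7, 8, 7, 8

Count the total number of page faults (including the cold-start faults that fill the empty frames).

9 → miss, frames (9)
8 → miss, frames (9 8)
2 → miss, frames (9 8 2)
8 → hit
2 → hit
6 → miss, frames (9 8 2 6)
9 → hit
6 → hit
9 → hit
0 → miss, evict 8, frames (9 2 6 0)
8 → miss, evict 0, frames (9 2 6 8)
0 → miss, evict 8, frames (9 2 6 0)
8 → miss, evict 0, frames (9 2 6 8)
9 → hit
0 → miss, evict 8, frames (9 2 6 0)
5 → miss, evict 0, frames (9 2 6 5)
7 → miss, evict 5, frames (9 2 6 7)
8 → miss, evict 7, frames (9 2 6 8)
7 → miss, evict 8, frames (9 2 6 7)
8 → miss, evict 7, frames (9 2 6 8)
Page faults: 14.

14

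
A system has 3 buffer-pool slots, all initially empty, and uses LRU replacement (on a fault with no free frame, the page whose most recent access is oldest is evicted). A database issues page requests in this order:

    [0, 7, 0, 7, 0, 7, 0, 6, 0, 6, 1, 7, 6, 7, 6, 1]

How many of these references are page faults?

5

0 → fault, frames (0)
7 → fault, frames (0 7)
0 → hit
7 → hit
0 → hit
7 → hit
0 → hit
6 → fault, frames (7 0 6)
0 → hit
6 → hit
1 → fault, evict 7, frames (0 6 1)
7 → fault, evict 0, frames (6 1 7)
6 → hit
7 → hit
6 → hit
1 → hit
Page faults: 5.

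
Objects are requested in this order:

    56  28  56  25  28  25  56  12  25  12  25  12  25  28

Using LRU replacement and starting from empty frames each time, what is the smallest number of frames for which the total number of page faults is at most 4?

4

f=1: 14 faults
f=2: 8 faults
f=3: 5 faults
f=4: 4 faults
Smallest f with faults ≤ 4 is 4.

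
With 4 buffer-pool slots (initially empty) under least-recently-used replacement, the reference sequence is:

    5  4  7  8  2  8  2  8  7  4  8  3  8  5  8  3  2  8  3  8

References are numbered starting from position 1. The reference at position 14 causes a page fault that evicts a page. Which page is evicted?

pos 1: 5 -> fault, frames {5}
pos 2: 4 -> fault, frames {5,4}
pos 3: 7 -> fault, frames {5,4,7}
pos 4: 8 -> fault, frames {5,4,7,8}
pos 5: 2 -> fault, evict 5, frames {4,7,8,2}
pos 6: 8 -> hit
pos 7: 2 -> hit
pos 8: 8 -> hit
pos 9: 7 -> hit
pos 10: 4 -> hit
pos 11: 8 -> hit
pos 12: 3 -> fault, evict 2, frames {7,4,8,3}
pos 13: 8 -> hit
pos 14: 5 -> fault, evict 7, frames {4,3,8,5}
At position 14, page 7 is evicted.

7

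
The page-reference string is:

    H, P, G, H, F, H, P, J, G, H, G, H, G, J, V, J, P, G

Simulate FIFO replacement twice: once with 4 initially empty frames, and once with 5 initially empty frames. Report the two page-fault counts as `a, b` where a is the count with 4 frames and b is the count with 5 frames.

4 frames: F F F . F . . F . F . . . . F . F F → 9 faults.
5 frames: F F F . F . . F . . . . . . F . . . → 6 faults.
6 < 9: adding a frame reduced faults, as is typical.

9, 6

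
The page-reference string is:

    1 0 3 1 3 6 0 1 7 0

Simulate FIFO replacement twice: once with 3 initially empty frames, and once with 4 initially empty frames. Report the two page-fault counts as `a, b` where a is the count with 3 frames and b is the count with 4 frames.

3 frames: F F F . . F . F F F → 7 faults.
4 frames: F F F . . F . . F . → 5 faults.
5 < 7: adding a frame reduced faults, as is typical.

7, 5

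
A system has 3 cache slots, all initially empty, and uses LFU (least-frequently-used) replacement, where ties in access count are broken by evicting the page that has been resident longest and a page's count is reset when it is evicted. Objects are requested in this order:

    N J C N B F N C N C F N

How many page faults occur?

N: fault, frames [N]
J: fault, frames [N, J]
C: fault, frames [N, J, C]
N: hit
B: fault, evict J, frames [N, C, B]
F: fault, evict C, frames [N, B, F]
N: hit
C: fault, evict B, frames [N, F, C]
N: hit
C: hit
F: hit
N: hit
Page faults: 6.

6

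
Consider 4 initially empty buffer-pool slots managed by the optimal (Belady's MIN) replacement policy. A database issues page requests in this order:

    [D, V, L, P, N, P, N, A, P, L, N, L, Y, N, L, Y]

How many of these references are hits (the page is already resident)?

D → fault, frames (D)
V → fault, frames (D V)
L → fault, frames (D V L)
P → fault, frames (D V L P)
N → fault, evict V, frames (D L P N)
P → hit
N → hit
A → fault, evict D, frames (L P N A)
P → hit
L → hit
N → hit
L → hit
Y → fault, evict A, frames (L P N Y)
N → hit
L → hit
Y → hit
Hits: 9.

9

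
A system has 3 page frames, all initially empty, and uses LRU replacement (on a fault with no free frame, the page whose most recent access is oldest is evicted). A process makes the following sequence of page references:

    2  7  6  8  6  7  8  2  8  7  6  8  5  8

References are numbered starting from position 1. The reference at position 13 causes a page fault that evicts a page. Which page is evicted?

pos 1: 2: miss, frames (2)
pos 2: 7: miss, frames (2 7)
pos 3: 6: miss, frames (2 7 6)
pos 4: 8: miss, evict 2, frames (7 6 8)
pos 5: 6: hit
pos 6: 7: hit
pos 7: 8: hit
pos 8: 2: miss, evict 6, frames (7 8 2)
pos 9: 8: hit
pos 10: 7: hit
pos 11: 6: miss, evict 2, frames (8 7 6)
pos 12: 8: hit
pos 13: 5: miss, evict 7, frames (6 8 5)
At position 13, page 7 is evicted.

7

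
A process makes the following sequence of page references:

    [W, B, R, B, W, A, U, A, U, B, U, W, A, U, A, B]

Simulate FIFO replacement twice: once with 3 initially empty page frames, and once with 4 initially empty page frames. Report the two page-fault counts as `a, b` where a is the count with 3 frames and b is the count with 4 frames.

10, 7

3 frames: F F F . . F F . . F . F F F . F → 10 faults.
4 frames: F F F . . F F . . . . F . . . F → 7 faults.
7 < 10: adding a frame reduced faults, as is typical.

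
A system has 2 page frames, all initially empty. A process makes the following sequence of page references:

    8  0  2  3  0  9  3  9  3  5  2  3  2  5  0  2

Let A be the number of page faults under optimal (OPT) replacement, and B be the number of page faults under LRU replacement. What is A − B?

Under OPT: F F F F . F . . . F F . . F F . → 9 faults.
Under LRU: F F F F F F F . . F F F . F F F → 13 faults.
A − B = 9 − 13 = -4.

-4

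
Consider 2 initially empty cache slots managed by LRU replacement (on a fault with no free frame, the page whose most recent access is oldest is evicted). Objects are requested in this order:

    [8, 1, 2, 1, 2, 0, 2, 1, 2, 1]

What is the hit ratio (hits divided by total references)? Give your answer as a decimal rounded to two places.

0.50

8 → miss, frames (8)
1 → miss, frames (8 1)
2 → miss, evict 8, frames (1 2)
1 → hit
2 → hit
0 → miss, evict 1, frames (2 0)
2 → hit
1 → miss, evict 0, frames (2 1)
2 → hit
1 → hit
Hits: 5 of 10 references → 5/10 = 0.5000.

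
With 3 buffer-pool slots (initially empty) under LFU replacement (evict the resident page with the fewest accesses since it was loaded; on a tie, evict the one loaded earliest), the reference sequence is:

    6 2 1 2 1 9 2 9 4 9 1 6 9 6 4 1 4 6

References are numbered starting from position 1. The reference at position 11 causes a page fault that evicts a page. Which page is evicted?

4

pos 1: 6 → miss, frames {6}
pos 2: 2 → miss, frames {6,2}
pos 3: 1 → miss, frames {6,2,1}
pos 4: 2 → hit
pos 5: 1 → hit
pos 6: 9 → miss, evict 6, frames {2,1,9}
pos 7: 2 → hit
pos 8: 9 → hit
pos 9: 4 → miss, evict 1, frames {2,9,4}
pos 10: 9 → hit
pos 11: 1 → miss, evict 4, frames {2,9,1}
At position 11, page 4 is evicted.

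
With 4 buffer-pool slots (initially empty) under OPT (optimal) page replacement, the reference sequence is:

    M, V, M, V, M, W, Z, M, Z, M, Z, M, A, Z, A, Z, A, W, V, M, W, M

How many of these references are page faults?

6

M → miss, frames (M)
V → miss, frames (M V)
M → hit
V → hit
M → hit
W → miss, frames (M V W)
Z → miss, frames (M V W Z)
M → hit
Z → hit
M → hit
Z → hit
M → hit
A → miss, evict M, frames (V W Z A)
Z → hit
A → hit
Z → hit
A → hit
W → hit
V → hit
M → miss, evict A, frames (V W Z M)
W → hit
M → hit
Page faults: 6.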